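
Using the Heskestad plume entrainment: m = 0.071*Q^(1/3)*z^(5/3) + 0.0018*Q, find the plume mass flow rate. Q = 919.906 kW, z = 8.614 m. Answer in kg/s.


Q^(1/3) = 9.7256
z^(5/3) = 36.197
First term = 0.071 * 9.7256 * 36.197 = 24.995
Second term = 0.0018 * 919.906 = 1.6558
m = 26.651 kg/s

26.651 kg/s


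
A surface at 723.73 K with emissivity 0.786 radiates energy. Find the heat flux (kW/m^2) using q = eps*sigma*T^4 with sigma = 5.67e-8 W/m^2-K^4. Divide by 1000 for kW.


T^4 = 2.7435e+11
q = 0.786 * 5.67e-8 * 2.7435e+11 / 1000 = 12.227 kW/m^2

12.227 kW/m^2


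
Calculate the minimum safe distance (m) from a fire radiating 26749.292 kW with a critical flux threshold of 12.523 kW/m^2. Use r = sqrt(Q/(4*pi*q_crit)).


4*pi*q_crit = 157.37
Q/(4*pi*q_crit) = 169.98
r = sqrt(169.98) = 13.038 m

13.038 m


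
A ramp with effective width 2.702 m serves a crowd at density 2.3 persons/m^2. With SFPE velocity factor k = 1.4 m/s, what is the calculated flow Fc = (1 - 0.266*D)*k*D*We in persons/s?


1 - 0.266*D = 1 - 0.266*2.3 = 0.38820
Fs = 0.38820 * 1.4 * 2.3 = 1.2500 persons/(s*m)
Fc = 1.2500 * 2.702 = 3.3775 persons/s

3.3775 persons/s


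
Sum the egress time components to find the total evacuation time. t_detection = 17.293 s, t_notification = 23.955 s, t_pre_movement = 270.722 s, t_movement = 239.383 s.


Total = 17.293 + 23.955 + 270.722 + 239.383 = 551.353 s

551.353 s


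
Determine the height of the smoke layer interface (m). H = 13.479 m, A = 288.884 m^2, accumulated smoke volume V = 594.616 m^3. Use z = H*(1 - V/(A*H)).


V/(A*H) = 0.15271
1 - 0.15271 = 0.84729
z = 13.479 * 0.84729 = 11.421 m

11.421 m


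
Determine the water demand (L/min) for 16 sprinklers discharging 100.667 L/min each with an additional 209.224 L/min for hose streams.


Sprinkler demand = 16 * 100.667 = 1610.672 L/min
Total = 1610.672 + 209.224 = 1819.896 L/min

1819.896 L/min


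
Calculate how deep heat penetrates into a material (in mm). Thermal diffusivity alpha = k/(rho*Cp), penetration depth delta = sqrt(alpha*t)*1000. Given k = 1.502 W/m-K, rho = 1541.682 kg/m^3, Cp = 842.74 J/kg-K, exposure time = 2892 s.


alpha = 1.502 / (1541.682 * 842.74) = 1.1561e-06 m^2/s
alpha * t = 0.0033433
delta = sqrt(0.0033433) * 1000 = 57.822 mm

57.822 mm


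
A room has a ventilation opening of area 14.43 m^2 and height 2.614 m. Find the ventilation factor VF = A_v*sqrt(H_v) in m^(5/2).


sqrt(H_v) = 1.6168
VF = 14.43 * 1.6168 = 23.330 m^(5/2)

23.330 m^(5/2)


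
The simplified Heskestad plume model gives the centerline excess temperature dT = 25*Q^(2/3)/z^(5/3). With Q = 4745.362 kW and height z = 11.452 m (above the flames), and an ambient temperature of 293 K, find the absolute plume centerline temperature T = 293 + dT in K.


Q^(2/3) = 282.39
z^(5/3) = 58.184
dT = 25 * 282.39 / 58.184 = 121.33 K
T = 293 + 121.33 = 414.33 K

414.33 K


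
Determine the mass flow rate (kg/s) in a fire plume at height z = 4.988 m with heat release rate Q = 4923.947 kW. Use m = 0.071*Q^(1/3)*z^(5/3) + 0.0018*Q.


Q^(1/3) = 17.013
z^(5/3) = 14.562
First term = 0.071 * 17.013 * 14.562 = 17.589
Second term = 0.0018 * 4923.947 = 8.8631
m = 26.452 kg/s

26.452 kg/s


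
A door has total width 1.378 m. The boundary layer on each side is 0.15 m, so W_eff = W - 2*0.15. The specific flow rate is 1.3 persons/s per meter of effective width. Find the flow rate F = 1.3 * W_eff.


W_eff = 1.378 - 0.30 = 1.078 m
F = 1.3 * 1.078 = 1.4014 persons/s

1.4014 persons/s


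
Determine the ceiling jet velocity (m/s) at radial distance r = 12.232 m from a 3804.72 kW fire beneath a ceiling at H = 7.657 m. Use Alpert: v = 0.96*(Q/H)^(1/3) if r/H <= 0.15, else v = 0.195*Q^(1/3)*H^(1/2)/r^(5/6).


r/H = 12.232 / 7.657 = 1.5975
r/H > 0.15, so v = 0.195*Q^(1/3)*H^(1/2)/r^(5/6)
Q^(1/3) = 15.611
H^(1/2) = 2.7671
r^(5/6) = 8.0584
v = 0.195 * 15.611 * 2.7671 / 8.0584 = 1.0453 m/s

1.0453 m/s


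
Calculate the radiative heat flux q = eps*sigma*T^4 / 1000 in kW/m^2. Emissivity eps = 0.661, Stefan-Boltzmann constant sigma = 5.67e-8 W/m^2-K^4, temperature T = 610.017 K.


T^4 = 1.3847e+11
q = 0.661 * 5.67e-8 * 1.3847e+11 / 1000 = 5.1898 kW/m^2

5.1898 kW/m^2


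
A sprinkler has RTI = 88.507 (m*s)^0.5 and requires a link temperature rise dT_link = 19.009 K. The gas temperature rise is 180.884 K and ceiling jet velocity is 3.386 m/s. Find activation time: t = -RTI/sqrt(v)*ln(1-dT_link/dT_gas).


dT_link/dT_gas = 0.10509
ln(1 - 0.10509) = -0.11103
t = -88.507 / sqrt(3.386) * -0.11103 = 5.3405 s

5.3405 s


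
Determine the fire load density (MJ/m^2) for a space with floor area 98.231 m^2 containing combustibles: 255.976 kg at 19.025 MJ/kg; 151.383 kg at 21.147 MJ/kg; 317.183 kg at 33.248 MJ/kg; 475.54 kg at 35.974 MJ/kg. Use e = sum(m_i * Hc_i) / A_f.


Total energy = 255.976*19.025 + 151.383*21.147 + 317.183*33.248 + 475.54*35.974
= 4869.943 + 3201.296 + 10545.70 + 17107.08
= 35724.02 MJ
e = 35724.02 / 98.231 = 363.67 MJ/m^2

363.67 MJ/m^2


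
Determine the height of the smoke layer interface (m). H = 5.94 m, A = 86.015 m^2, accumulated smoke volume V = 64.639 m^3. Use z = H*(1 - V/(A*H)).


V/(A*H) = 0.12651
1 - 0.12651 = 0.87349
z = 5.94 * 0.87349 = 5.1885 m

5.1885 m


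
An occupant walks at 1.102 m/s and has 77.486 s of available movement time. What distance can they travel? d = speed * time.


d = 1.102 * 77.486 = 85.390 m

85.390 m


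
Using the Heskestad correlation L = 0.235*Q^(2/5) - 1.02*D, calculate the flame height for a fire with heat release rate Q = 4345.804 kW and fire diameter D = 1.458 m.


Q^(2/5) = 28.525
0.235 * Q^(2/5) = 6.7034
1.02 * D = 1.4872
L = 5.2163 m

5.2163 m


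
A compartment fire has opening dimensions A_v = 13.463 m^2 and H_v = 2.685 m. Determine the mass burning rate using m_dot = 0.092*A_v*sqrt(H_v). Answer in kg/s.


sqrt(H_v) = 1.6386
m_dot = 0.092 * 13.463 * 1.6386 = 2.0296 kg/s

2.0296 kg/s


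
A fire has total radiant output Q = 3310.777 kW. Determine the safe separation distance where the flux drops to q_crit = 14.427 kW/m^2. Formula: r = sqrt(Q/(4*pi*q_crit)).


4*pi*q_crit = 181.30
Q/(4*pi*q_crit) = 18.262
r = sqrt(18.262) = 4.2734 m

4.2734 m


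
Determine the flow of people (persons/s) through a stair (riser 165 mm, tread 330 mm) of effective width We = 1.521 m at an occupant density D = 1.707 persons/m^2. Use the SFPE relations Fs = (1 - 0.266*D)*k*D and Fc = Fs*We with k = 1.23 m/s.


1 - 0.266*D = 1 - 0.266*1.707 = 0.54594
Fs = 0.54594 * 1.23 * 1.707 = 1.1463 persons/(s*m)
Fc = 1.1463 * 1.521 = 1.7435 persons/s

1.7435 persons/s


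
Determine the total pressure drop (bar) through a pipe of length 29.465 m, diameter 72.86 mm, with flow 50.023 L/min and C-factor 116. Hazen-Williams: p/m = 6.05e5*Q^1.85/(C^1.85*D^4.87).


Q^1.85 = 1391.4
C^1.85 = 6595.5
D^4.87 = 1.1758e+09
p/m = 0.00010856 bar/m
p_total = 0.00010856 * 29.465 = 0.0031986 bar

0.0031986 bar


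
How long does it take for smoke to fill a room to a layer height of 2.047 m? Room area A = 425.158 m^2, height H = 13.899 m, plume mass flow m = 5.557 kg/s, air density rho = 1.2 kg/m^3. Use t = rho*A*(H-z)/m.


H - z = 11.852 m
t = 1.2 * 425.158 * 11.852 / 5.557 = 1088.1 s

1088.1 s


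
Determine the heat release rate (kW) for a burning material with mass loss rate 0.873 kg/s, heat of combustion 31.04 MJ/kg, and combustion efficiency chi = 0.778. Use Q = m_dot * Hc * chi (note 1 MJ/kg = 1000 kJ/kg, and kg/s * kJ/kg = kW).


Hc = 31.04 MJ/kg = 31.04 * 1000 kJ/kg = 31040 kJ/kg
Q = 0.873 kg/s * 31040 kJ/kg * 0.778 = 21082 kW

21082 kW


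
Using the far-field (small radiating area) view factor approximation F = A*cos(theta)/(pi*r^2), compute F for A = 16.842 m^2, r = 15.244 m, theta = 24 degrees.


cos(24 deg) = 0.91355
pi*r^2 = 730.04
F = 16.842 * 0.91355 / 730.04 = 0.021075

0.021075


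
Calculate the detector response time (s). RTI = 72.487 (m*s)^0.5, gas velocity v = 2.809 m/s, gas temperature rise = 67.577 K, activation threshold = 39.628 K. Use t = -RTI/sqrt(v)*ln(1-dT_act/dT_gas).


dT_act/dT_gas = 0.58641
ln(1 - 0.58641) = -0.88289
t = -72.487 / sqrt(2.809) * -0.88289 = 38.185 s

38.185 s


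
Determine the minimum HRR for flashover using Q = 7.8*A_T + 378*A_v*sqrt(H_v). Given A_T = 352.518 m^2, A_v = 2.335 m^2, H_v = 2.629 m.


7.8*A_T = 2749.6
sqrt(H_v) = 1.6214
378*A_v*sqrt(H_v) = 1431.1
Q = 2749.6 + 1431.1 = 4180.8 kW

4180.8 kW


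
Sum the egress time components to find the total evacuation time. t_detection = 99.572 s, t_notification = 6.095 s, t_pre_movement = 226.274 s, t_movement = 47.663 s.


Total = 99.572 + 6.095 + 226.274 + 47.663 = 379.604 s

379.604 s


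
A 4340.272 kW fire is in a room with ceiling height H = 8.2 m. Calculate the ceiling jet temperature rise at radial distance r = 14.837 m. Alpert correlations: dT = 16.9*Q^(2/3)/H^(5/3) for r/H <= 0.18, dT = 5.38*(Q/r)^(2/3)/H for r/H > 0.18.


r/H = 14.837 / 8.2 = 1.8094
r/H > 0.18, so dT = 5.38*(Q/r)^(2/3)/H
Q/r = 292.53
(Q/r)^(2/3) = 44.067
dT = 5.38 * 44.067 / 8.2 = 28.912 K

28.912 K


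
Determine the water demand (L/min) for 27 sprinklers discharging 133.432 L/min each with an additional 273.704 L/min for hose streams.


Sprinkler demand = 27 * 133.432 = 3602.664 L/min
Total = 3602.664 + 273.704 = 3876.368 L/min

3876.368 L/min


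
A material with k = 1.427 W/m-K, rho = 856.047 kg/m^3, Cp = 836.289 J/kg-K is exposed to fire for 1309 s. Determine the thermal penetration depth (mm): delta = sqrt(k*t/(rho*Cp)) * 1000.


alpha = 1.427 / (856.047 * 836.289) = 1.9933e-06 m^2/s
alpha * t = 0.0026092
delta = sqrt(0.0026092) * 1000 = 51.080 mm

51.080 mm


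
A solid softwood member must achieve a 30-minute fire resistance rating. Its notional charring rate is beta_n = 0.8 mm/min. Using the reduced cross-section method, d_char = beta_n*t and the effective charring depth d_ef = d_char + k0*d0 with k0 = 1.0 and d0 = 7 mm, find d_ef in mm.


d_char = 0.8 * 30 = 24 mm
d_ef = 24 + 1.0*7 = 31 mm

31 mm


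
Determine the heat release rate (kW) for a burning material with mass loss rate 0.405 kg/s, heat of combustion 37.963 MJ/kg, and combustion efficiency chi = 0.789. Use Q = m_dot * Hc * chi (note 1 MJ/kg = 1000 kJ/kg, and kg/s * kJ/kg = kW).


Hc = 37.963 MJ/kg = 37.963 * 1000 kJ/kg = 37963 kJ/kg
Q = 0.405 kg/s * 37963 kJ/kg * 0.789 = 12131 kW

12131 kW


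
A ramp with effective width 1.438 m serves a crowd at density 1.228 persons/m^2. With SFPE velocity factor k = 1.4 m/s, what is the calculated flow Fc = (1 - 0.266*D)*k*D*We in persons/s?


1 - 0.266*D = 1 - 0.266*1.228 = 0.67335
Fs = 0.67335 * 1.4 * 1.228 = 1.1576 persons/(s*m)
Fc = 1.1576 * 1.438 = 1.6647 persons/s

1.6647 persons/s


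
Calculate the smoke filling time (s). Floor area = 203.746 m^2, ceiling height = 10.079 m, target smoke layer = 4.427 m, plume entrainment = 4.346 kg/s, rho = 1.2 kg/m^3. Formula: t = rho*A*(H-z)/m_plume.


H - z = 5.652 m
t = 1.2 * 203.746 * 5.652 / 4.346 = 317.97 s

317.97 s


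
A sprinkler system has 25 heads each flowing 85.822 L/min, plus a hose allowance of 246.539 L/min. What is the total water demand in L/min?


Sprinkler demand = 25 * 85.822 = 2145.55 L/min
Total = 2145.55 + 246.539 = 2392.089 L/min

2392.089 L/min


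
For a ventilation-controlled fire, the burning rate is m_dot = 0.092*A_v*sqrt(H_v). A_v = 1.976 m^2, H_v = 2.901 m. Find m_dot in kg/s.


sqrt(H_v) = 1.7032
m_dot = 0.092 * 1.976 * 1.7032 = 0.30963 kg/s

0.30963 kg/s


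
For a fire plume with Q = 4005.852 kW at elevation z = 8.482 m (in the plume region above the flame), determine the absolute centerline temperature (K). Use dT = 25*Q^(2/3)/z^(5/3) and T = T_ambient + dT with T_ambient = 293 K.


Q^(2/3) = 252.23
z^(5/3) = 35.277
dT = 25 * 252.23 / 35.277 = 178.75 K
T = 293 + 178.75 = 471.75 K

471.75 K


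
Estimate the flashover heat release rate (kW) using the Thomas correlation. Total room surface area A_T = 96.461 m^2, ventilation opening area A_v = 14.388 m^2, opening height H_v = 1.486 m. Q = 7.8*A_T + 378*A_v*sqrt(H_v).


7.8*A_T = 752.40
sqrt(H_v) = 1.2190
378*A_v*sqrt(H_v) = 6629.8
Q = 752.40 + 6629.8 = 7382.2 kW

7382.2 kW


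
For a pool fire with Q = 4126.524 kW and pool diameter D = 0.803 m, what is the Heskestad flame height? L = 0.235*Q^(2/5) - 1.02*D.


Q^(2/5) = 27.940
0.235 * Q^(2/5) = 6.5660
1.02 * D = 0.81906
L = 5.7470 m

5.7470 m


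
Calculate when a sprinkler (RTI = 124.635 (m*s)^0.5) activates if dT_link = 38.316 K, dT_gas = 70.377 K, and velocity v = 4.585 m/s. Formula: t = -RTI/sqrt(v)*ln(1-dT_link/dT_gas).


dT_link/dT_gas = 0.54444
ln(1 - 0.54444) = -0.78623
t = -124.635 / sqrt(4.585) * -0.78623 = 45.763 s

45.763 s


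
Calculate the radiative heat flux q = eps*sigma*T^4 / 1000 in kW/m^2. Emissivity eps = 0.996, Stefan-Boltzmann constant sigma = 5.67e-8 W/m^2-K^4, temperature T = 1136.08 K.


T^4 = 1.6658e+12
q = 0.996 * 5.67e-8 * 1.6658e+12 / 1000 = 94.076 kW/m^2

94.076 kW/m^2


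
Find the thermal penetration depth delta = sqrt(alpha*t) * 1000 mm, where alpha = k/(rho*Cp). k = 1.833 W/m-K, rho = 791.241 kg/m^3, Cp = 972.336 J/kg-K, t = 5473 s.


alpha = 1.833 / (791.241 * 972.336) = 2.3825e-06 m^2/s
alpha * t = 0.013040
delta = sqrt(0.013040) * 1000 = 114.19 mm

114.19 mm


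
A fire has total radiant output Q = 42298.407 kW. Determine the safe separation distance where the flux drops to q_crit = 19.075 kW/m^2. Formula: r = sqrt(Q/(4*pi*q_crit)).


4*pi*q_crit = 239.70
Q/(4*pi*q_crit) = 176.46
r = sqrt(176.46) = 13.284 m

13.284 m


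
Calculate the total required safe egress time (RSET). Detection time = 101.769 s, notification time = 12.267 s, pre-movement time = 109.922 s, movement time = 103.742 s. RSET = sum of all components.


Total = 101.769 + 12.267 + 109.922 + 103.742 = 327.7 s

327.7 s


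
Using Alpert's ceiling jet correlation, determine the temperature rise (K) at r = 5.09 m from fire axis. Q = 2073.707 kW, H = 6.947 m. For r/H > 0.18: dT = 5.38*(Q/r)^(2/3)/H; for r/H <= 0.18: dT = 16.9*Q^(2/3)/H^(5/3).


r/H = 5.09 / 6.947 = 0.73269
r/H > 0.18, so dT = 5.38*(Q/r)^(2/3)/H
Q/r = 407.41
(Q/r)^(2/3) = 54.957
dT = 5.38 * 54.957 / 6.947 = 42.560 K

42.560 K


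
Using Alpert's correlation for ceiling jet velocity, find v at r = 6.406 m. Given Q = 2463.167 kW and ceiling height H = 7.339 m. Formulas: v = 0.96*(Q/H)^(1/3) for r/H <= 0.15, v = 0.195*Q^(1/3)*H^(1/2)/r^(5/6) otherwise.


r/H = 6.406 / 7.339 = 0.87287
r/H > 0.15, so v = 0.195*Q^(1/3)*H^(1/2)/r^(5/6)
Q^(1/3) = 13.505
H^(1/2) = 2.7091
r^(5/6) = 4.7006
v = 0.195 * 13.505 * 2.7091 / 4.7006 = 1.5177 m/s

1.5177 m/s


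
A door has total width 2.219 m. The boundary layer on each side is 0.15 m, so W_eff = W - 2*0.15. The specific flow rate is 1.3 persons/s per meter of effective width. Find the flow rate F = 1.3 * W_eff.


W_eff = 2.219 - 0.30 = 1.919 m
F = 1.3 * 1.919 = 2.4947 persons/s

2.4947 persons/s


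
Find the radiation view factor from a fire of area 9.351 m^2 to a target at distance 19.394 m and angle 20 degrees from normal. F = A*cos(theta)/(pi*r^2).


cos(20 deg) = 0.93969
pi*r^2 = 1181.6
F = 9.351 * 0.93969 / 1181.6 = 0.0074363

0.0074363


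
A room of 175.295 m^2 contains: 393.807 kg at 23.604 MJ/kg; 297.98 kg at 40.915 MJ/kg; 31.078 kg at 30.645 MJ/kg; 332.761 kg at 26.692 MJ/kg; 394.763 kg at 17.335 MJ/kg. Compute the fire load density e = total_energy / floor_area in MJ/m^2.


Total energy = 393.807*23.604 + 297.98*40.915 + 31.078*30.645 + 332.761*26.692 + 394.763*17.335
= 9295.420 + 12191.85 + 952.3853 + 8882.057 + 6843.217
= 38164.93 MJ
e = 38164.93 / 175.295 = 217.72 MJ/m^2

217.72 MJ/m^2


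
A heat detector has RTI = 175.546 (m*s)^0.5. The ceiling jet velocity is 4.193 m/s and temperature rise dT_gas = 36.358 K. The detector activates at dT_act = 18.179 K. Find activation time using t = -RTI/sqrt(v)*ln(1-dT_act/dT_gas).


dT_act/dT_gas = 0.5
ln(1 - 0.5) = -0.69315
t = -175.546 / sqrt(4.193) * -0.69315 = 59.423 s

59.423 s


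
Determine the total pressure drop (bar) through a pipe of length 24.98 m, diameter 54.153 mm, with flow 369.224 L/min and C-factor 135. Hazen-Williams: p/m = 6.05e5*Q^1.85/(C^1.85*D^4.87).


Q^1.85 = 56168
C^1.85 = 8732.1
D^4.87 = 2.7717e+08
p/m = 0.014041 bar/m
p_total = 0.014041 * 24.98 = 0.35073 bar

0.35073 bar


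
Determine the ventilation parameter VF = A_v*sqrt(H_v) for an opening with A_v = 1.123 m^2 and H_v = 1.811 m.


sqrt(H_v) = 1.3457
VF = 1.123 * 1.3457 = 1.5113 m^(5/2)

1.5113 m^(5/2)


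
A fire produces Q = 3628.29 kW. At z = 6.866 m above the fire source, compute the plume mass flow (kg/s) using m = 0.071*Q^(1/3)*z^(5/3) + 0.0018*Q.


Q^(1/3) = 15.366
z^(5/3) = 24.803
First term = 0.071 * 15.366 * 24.803 = 27.060
Second term = 0.0018 * 3628.29 = 6.5309
m = 33.591 kg/s

33.591 kg/s


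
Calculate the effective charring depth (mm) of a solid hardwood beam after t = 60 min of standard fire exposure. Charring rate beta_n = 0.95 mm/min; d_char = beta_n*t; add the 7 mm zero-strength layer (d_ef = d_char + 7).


d_char = 0.95 * 60 = 57 mm
d_ef = 57 + 1.0*7 = 64 mm

64 mm


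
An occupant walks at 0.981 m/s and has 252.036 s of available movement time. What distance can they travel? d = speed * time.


d = 0.981 * 252.036 = 247.25 m

247.25 m


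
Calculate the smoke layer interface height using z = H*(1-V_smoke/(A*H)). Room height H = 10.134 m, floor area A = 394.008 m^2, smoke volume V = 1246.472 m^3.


V/(A*H) = 0.31217
1 - 0.31217 = 0.68783
z = 10.134 * 0.68783 = 6.9704 m

6.9704 m


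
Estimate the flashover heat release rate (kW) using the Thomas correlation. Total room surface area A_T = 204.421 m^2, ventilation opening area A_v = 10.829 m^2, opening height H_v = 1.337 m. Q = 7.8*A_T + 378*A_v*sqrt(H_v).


7.8*A_T = 1594.5
sqrt(H_v) = 1.1563
378*A_v*sqrt(H_v) = 4733.1
Q = 1594.5 + 4733.1 = 6327.6 kW

6327.6 kW


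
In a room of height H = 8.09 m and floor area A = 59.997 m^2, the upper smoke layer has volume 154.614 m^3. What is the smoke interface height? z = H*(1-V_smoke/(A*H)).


V/(A*H) = 0.31854
1 - 0.31854 = 0.68146
z = 8.09 * 0.68146 = 5.5130 m

5.5130 m


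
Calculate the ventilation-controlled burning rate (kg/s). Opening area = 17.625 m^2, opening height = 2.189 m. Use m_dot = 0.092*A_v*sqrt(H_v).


sqrt(H_v) = 1.4795
m_dot = 0.092 * 17.625 * 1.4795 = 2.3991 kg/s

2.3991 kg/s


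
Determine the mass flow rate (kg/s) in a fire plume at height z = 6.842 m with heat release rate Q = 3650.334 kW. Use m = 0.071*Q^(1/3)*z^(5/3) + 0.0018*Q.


Q^(1/3) = 15.397
z^(5/3) = 24.659
First term = 0.071 * 15.397 * 24.659 = 26.957
Second term = 0.0018 * 3650.334 = 6.5706
m = 33.528 kg/s

33.528 kg/s


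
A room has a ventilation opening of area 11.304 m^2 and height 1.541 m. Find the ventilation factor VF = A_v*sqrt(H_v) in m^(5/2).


sqrt(H_v) = 1.2414
VF = 11.304 * 1.2414 = 14.032 m^(5/2)

14.032 m^(5/2)


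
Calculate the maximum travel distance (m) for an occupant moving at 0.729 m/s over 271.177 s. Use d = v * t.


d = 0.729 * 271.177 = 197.69 m

197.69 m


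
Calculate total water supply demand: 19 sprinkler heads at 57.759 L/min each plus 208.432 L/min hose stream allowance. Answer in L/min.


Sprinkler demand = 19 * 57.759 = 1097.421 L/min
Total = 1097.421 + 208.432 = 1305.853 L/min

1305.853 L/min


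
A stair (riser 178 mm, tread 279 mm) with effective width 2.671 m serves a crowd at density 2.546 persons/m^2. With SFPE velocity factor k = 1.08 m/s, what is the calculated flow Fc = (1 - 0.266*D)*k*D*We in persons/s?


1 - 0.266*D = 1 - 0.266*2.546 = 0.32276
Fs = 0.32276 * 1.08 * 2.546 = 0.88750 persons/(s*m)
Fc = 0.88750 * 2.671 = 2.3705 persons/s

2.3705 persons/s


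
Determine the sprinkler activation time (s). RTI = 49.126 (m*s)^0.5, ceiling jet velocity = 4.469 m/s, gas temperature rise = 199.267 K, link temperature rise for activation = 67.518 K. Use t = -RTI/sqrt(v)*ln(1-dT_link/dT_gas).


dT_link/dT_gas = 0.33883
ln(1 - 0.33883) = -0.41375
t = -49.126 / sqrt(4.469) * -0.41375 = 9.6148 s

9.6148 s


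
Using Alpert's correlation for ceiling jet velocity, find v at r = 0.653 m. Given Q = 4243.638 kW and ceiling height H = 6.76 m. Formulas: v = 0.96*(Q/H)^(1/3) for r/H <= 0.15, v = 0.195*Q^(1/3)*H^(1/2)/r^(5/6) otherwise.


r/H = 0.653 / 6.76 = 0.096598
r/H <= 0.15, so v = 0.96*(Q/H)^(1/3)
Q/H = 627.76
(Q/H)^(1/3) = 8.5624
v = 0.96 * 8.5624 = 8.2199 m/s

8.2199 m/s


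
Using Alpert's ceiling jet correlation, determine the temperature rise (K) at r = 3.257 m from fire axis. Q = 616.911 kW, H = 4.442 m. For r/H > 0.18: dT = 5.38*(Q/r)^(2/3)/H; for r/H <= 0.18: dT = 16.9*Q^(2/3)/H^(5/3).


r/H = 3.257 / 4.442 = 0.73323
r/H > 0.18, so dT = 5.38*(Q/r)^(2/3)/H
Q/r = 189.41
(Q/r)^(2/3) = 32.981
dT = 5.38 * 32.981 / 4.442 = 39.946 K

39.946 K


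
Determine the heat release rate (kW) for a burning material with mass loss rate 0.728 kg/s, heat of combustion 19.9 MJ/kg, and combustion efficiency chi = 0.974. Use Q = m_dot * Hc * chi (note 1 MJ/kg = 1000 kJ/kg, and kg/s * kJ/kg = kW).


Hc = 19.9 MJ/kg = 19.9 * 1000 kJ/kg = 19900 kJ/kg
Q = 0.728 kg/s * 19900 kJ/kg * 0.974 = 14111 kW

14111 kW


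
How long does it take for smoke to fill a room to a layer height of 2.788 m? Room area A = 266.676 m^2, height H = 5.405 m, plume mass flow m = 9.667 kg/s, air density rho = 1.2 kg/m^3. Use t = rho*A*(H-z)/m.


H - z = 2.617 m
t = 1.2 * 266.676 * 2.617 / 9.667 = 86.632 s

86.632 s


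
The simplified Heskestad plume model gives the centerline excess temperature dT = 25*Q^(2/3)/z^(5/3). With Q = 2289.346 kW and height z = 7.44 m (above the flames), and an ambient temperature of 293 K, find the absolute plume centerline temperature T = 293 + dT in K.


Q^(2/3) = 173.70
z^(5/3) = 28.354
dT = 25 * 173.70 / 28.354 = 153.15 K
T = 293 + 153.15 = 446.15 K

446.15 K


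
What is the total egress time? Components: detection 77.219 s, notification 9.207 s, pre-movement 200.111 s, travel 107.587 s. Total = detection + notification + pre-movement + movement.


Total = 77.219 + 9.207 + 200.111 + 107.587 = 394.124 s

394.124 s


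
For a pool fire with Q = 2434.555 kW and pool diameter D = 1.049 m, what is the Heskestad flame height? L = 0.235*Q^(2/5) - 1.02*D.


Q^(2/5) = 22.624
0.235 * Q^(2/5) = 5.3166
1.02 * D = 1.0700
L = 4.2466 m

4.2466 m


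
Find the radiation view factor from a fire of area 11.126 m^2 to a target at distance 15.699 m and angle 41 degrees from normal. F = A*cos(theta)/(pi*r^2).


cos(41 deg) = 0.75471
pi*r^2 = 774.27
F = 11.126 * 0.75471 / 774.27 = 0.010845

0.010845


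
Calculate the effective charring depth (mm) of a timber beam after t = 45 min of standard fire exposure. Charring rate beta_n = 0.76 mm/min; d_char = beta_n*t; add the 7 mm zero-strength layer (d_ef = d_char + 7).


d_char = 0.76 * 45 = 34.2 mm
d_ef = 34.2 + 1.0*7 = 41.2 mm

41.2 mm


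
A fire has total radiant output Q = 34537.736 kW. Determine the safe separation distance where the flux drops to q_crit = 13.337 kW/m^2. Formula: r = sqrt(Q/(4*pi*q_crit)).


4*pi*q_crit = 167.60
Q/(4*pi*q_crit) = 206.08
r = sqrt(206.08) = 14.355 m

14.355 m


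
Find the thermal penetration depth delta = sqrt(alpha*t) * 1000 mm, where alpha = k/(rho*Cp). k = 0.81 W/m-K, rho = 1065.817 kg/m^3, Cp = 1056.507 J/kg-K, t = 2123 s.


alpha = 0.81 / (1065.817 * 1056.507) = 7.1933e-07 m^2/s
alpha * t = 0.0015271
delta = sqrt(0.0015271) * 1000 = 39.079 mm

39.079 mm


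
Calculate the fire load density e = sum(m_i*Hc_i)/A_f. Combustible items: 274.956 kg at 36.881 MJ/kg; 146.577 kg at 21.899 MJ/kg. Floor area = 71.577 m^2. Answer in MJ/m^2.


Total energy = 274.956*36.881 + 146.577*21.899
= 10140.65 + 3209.890
= 13350.54 MJ
e = 13350.54 / 71.577 = 186.52 MJ/m^2

186.52 MJ/m^2


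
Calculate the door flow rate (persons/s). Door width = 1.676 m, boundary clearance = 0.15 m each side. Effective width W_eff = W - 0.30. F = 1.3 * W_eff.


W_eff = 1.676 - 0.30 = 1.376 m
F = 1.3 * 1.376 = 1.7888 persons/s

1.7888 persons/s


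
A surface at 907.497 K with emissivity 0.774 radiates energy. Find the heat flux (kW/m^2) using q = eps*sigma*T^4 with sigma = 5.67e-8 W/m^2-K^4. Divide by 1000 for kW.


T^4 = 6.7824e+11
q = 0.774 * 5.67e-8 * 6.7824e+11 / 1000 = 29.765 kW/m^2

29.765 kW/m^2


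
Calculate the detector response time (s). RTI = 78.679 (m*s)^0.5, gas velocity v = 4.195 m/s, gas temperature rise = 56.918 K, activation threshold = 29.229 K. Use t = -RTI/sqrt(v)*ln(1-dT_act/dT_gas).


dT_act/dT_gas = 0.51353
ln(1 - 0.51353) = -0.72058
t = -78.679 / sqrt(4.195) * -0.72058 = 27.680 s

27.680 s


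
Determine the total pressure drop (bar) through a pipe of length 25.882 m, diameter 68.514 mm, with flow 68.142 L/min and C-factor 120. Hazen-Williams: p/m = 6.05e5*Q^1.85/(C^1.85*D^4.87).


Q^1.85 = 2465.0
C^1.85 = 7022.4
D^4.87 = 8.7146e+08
p/m = 0.00024369 bar/m
p_total = 0.00024369 * 25.882 = 0.0063073 bar

0.0063073 bar


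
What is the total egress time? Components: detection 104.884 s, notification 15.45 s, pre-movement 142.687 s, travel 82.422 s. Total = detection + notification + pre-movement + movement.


Total = 104.884 + 15.45 + 142.687 + 82.422 = 345.443 s

345.443 s


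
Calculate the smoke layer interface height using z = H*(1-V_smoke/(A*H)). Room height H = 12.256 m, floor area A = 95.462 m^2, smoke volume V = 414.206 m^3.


V/(A*H) = 0.35403
1 - 0.35403 = 0.64597
z = 12.256 * 0.64597 = 7.9170 m

7.9170 m


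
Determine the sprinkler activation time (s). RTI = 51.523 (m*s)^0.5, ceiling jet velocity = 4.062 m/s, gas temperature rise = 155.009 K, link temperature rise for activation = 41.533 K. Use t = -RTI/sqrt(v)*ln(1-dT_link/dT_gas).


dT_link/dT_gas = 0.26794
ln(1 - 0.26794) = -0.31189
t = -51.523 / sqrt(4.062) * -0.31189 = 7.9732 s

7.9732 s


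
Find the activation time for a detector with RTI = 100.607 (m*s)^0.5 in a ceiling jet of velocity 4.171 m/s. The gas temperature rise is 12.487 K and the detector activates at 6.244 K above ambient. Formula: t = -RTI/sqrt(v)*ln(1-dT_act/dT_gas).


dT_act/dT_gas = 0.50004
ln(1 - 0.50004) = -0.69323
t = -100.607 / sqrt(4.171) * -0.69323 = 34.149 s

34.149 s


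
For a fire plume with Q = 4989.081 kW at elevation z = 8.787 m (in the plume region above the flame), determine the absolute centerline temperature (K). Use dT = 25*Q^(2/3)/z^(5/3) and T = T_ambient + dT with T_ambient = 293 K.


Q^(2/3) = 291.98
z^(5/3) = 37.417
dT = 25 * 291.98 / 37.417 = 195.08 K
T = 293 + 195.08 = 488.08 K

488.08 K


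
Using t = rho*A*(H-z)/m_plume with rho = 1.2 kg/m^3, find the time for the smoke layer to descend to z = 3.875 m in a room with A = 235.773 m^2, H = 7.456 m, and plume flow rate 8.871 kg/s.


H - z = 3.581 m
t = 1.2 * 235.773 * 3.581 / 8.871 = 114.21 s

114.21 s


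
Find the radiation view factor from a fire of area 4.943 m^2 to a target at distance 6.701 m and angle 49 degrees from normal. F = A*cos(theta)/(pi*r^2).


cos(49 deg) = 0.65606
pi*r^2 = 141.07
F = 4.943 * 0.65606 / 141.07 = 0.022988

0.022988


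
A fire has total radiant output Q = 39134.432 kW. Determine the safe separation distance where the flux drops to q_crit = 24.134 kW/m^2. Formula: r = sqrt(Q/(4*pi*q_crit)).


4*pi*q_crit = 303.28
Q/(4*pi*q_crit) = 129.04
r = sqrt(129.04) = 11.360 m

11.360 m


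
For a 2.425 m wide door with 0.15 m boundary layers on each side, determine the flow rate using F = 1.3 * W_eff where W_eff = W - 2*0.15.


W_eff = 2.425 - 0.30 = 2.125 m
F = 1.3 * 2.125 = 2.7625 persons/s

2.7625 persons/s


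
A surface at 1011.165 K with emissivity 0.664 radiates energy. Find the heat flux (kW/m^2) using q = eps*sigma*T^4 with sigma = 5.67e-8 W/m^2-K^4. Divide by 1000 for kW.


T^4 = 1.0454e+12
q = 0.664 * 5.67e-8 * 1.0454e+12 / 1000 = 39.359 kW/m^2

39.359 kW/m^2


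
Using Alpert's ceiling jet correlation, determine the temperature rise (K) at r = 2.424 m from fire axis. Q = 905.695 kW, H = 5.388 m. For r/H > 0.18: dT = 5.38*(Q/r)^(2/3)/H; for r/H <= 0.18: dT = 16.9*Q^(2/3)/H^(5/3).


r/H = 2.424 / 5.388 = 0.44989
r/H > 0.18, so dT = 5.38*(Q/r)^(2/3)/H
Q/r = 373.64
(Q/r)^(2/3) = 51.876
dT = 5.38 * 51.876 / 5.388 = 51.799 K

51.799 K


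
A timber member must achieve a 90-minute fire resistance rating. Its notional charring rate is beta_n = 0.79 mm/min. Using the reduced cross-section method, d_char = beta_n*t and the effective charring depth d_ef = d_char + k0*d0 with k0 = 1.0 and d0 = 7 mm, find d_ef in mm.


d_char = 0.79 * 90 = 71.1 mm
d_ef = 71.1 + 1.0*7 = 78.1 mm

78.1 mm


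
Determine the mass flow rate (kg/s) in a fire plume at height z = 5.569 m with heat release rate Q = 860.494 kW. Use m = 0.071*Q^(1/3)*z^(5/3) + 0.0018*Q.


Q^(1/3) = 9.5115
z^(5/3) = 17.497
First term = 0.071 * 9.5115 * 17.497 = 11.816
Second term = 0.0018 * 860.494 = 1.5489
m = 13.365 kg/s

13.365 kg/s


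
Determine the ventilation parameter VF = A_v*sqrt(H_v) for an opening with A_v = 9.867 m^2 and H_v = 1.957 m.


sqrt(H_v) = 1.3989
VF = 9.867 * 1.3989 = 13.803 m^(5/2)

13.803 m^(5/2)


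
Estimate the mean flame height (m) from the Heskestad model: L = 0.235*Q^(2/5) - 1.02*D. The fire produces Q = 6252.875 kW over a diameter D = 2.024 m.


Q^(2/5) = 32.994
0.235 * Q^(2/5) = 7.7535
1.02 * D = 2.0645
L = 5.6891 m

5.6891 m


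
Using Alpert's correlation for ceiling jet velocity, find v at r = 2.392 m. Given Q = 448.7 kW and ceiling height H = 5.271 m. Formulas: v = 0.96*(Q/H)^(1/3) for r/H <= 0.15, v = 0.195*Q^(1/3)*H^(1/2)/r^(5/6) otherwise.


r/H = 2.392 / 5.271 = 0.45380
r/H > 0.15, so v = 0.195*Q^(1/3)*H^(1/2)/r^(5/6)
Q^(1/3) = 7.6557
H^(1/2) = 2.2959
r^(5/6) = 2.0684
v = 0.195 * 7.6557 * 2.2959 / 2.0684 = 1.6570 m/s

1.6570 m/s


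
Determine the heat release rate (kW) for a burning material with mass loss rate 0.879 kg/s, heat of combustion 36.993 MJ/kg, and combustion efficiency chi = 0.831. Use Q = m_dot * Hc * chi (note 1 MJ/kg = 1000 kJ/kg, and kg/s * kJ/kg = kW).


Hc = 36.993 MJ/kg = 36.993 * 1000 kJ/kg = 36993 kJ/kg
Q = 0.879 kg/s * 36993 kJ/kg * 0.831 = 27021 kW

27021 kW


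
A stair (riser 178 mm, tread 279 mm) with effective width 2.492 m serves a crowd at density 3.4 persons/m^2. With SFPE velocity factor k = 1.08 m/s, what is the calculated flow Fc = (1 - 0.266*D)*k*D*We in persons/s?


1 - 0.266*D = 1 - 0.266*3.4 = 0.095600
Fs = 0.095600 * 1.08 * 3.4 = 0.35104 persons/(s*m)
Fc = 0.35104 * 2.492 = 0.87480 persons/s

0.87480 persons/s


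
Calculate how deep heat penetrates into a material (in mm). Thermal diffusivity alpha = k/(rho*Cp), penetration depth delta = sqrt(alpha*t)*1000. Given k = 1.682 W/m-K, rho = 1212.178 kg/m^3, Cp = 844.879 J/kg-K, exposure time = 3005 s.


alpha = 1.682 / (1212.178 * 844.879) = 1.6423e-06 m^2/s
alpha * t = 0.0049353
delta = sqrt(0.0049353) * 1000 = 70.251 mm

70.251 mm


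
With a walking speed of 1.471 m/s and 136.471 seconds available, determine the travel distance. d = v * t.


d = 1.471 * 136.471 = 200.75 m

200.75 m


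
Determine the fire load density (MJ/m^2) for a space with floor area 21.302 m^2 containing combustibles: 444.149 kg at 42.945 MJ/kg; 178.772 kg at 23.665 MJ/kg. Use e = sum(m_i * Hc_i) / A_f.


Total energy = 444.149*42.945 + 178.772*23.665
= 19073.98 + 4230.639
= 23304.62 MJ
e = 23304.62 / 21.302 = 1094.0 MJ/m^2

1094.0 MJ/m^2


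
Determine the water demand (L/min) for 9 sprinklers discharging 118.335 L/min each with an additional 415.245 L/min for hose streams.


Sprinkler demand = 9 * 118.335 = 1065.015 L/min
Total = 1065.015 + 415.245 = 1480.26 L/min

1480.26 L/min


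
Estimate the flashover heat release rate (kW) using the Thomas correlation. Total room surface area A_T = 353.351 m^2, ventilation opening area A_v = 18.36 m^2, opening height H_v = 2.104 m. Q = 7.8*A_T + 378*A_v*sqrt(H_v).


7.8*A_T = 2756.1
sqrt(H_v) = 1.4505
378*A_v*sqrt(H_v) = 10067
Q = 2756.1 + 10067 = 12823 kW

12823 kW


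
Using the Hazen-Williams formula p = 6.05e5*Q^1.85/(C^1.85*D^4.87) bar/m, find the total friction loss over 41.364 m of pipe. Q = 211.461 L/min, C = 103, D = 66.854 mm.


Q^1.85 = 20030
C^1.85 = 5293.6
D^4.87 = 7.7334e+08
p/m = 0.0029601 bar/m
p_total = 0.0029601 * 41.364 = 0.12244 bar

0.12244 bar


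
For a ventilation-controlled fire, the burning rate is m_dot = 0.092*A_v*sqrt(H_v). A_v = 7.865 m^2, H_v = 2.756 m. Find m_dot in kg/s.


sqrt(H_v) = 1.6601
m_dot = 0.092 * 7.865 * 1.6601 = 1.2012 kg/s

1.2012 kg/s


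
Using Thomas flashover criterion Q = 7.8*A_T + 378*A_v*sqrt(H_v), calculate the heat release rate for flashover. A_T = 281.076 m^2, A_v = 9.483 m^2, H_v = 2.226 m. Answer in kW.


7.8*A_T = 2192.4
sqrt(H_v) = 1.4920
378*A_v*sqrt(H_v) = 5348.1
Q = 2192.4 + 5348.1 = 7540.5 kW

7540.5 kW


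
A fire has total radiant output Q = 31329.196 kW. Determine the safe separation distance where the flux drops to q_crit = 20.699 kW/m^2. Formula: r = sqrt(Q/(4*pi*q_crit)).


4*pi*q_crit = 260.11
Q/(4*pi*q_crit) = 120.45
r = sqrt(120.45) = 10.975 m

10.975 m


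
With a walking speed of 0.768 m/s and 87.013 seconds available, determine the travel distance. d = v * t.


d = 0.768 * 87.013 = 66.826 m

66.826 m


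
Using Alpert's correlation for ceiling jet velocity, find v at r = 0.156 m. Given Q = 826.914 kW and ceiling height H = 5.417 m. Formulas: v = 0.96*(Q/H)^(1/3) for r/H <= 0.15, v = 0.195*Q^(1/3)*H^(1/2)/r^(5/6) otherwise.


r/H = 0.156 / 5.417 = 0.028798
r/H <= 0.15, so v = 0.96*(Q/H)^(1/3)
Q/H = 152.65
(Q/H)^(1/3) = 5.3444
v = 0.96 * 5.3444 = 5.1306 m/s

5.1306 m/s


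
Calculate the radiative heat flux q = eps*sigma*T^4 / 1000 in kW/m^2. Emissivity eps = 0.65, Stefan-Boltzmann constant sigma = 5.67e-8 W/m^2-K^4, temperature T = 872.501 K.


T^4 = 5.7951e+11
q = 0.65 * 5.67e-8 * 5.7951e+11 / 1000 = 21.358 kW/m^2

21.358 kW/m^2


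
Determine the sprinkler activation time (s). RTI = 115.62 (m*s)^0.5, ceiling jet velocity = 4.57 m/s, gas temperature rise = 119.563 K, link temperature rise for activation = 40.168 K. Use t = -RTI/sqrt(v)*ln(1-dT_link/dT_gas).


dT_link/dT_gas = 0.33596
ln(1 - 0.33596) = -0.40941
t = -115.62 / sqrt(4.57) * -0.40941 = 22.143 s

22.143 s


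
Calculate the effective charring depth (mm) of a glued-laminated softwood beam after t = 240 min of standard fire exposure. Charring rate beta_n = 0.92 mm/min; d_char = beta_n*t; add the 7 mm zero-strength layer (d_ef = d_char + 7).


d_char = 0.92 * 240 = 220.8 mm
d_ef = 220.8 + 1.0*7 = 227.8 mm

227.8 mm


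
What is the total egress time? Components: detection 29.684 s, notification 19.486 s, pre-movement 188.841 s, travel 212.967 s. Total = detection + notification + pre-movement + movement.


Total = 29.684 + 19.486 + 188.841 + 212.967 = 450.978 s

450.978 s


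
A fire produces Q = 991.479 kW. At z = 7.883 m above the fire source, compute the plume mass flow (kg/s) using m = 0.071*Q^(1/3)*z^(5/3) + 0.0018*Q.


Q^(1/3) = 9.9715
z^(5/3) = 31.224
First term = 0.071 * 9.9715 * 31.224 = 22.106
Second term = 0.0018 * 991.479 = 1.7847
m = 23.890 kg/s

23.890 kg/s


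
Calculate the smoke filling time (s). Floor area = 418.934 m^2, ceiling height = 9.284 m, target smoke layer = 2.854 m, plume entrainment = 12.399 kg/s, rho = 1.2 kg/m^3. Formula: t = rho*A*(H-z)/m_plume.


H - z = 6.43 m
t = 1.2 * 418.934 * 6.43 / 12.399 = 260.71 s

260.71 s


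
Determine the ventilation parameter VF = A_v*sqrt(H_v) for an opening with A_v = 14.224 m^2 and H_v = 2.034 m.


sqrt(H_v) = 1.4262
VF = 14.224 * 1.4262 = 20.286 m^(5/2)

20.286 m^(5/2)


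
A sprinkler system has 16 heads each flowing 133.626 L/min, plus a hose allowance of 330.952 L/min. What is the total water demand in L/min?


Sprinkler demand = 16 * 133.626 = 2138.016 L/min
Total = 2138.016 + 330.952 = 2468.968 L/min

2468.968 L/min


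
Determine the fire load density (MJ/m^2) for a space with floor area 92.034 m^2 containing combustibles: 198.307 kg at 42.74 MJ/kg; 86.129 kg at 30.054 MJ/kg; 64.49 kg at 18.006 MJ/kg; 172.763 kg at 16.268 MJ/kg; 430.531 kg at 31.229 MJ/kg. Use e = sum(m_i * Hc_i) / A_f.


Total energy = 198.307*42.74 + 86.129*30.054 + 64.49*18.006 + 172.763*16.268 + 430.531*31.229
= 8475.641 + 2588.521 + 1161.207 + 2810.508 + 13445.05
= 28480.93 MJ
e = 28480.93 / 92.034 = 309.46 MJ/m^2

309.46 MJ/m^2


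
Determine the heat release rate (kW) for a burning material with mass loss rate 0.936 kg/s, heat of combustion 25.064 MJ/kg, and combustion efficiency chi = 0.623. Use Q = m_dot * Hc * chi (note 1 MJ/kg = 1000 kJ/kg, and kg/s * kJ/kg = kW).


Hc = 25.064 MJ/kg = 25.064 * 1000 kJ/kg = 25064 kJ/kg
Q = 0.936 kg/s * 25064 kJ/kg * 0.623 = 14616 kW

14616 kW


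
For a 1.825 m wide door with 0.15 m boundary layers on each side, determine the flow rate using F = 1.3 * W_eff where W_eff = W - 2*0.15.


W_eff = 1.825 - 0.30 = 1.525 m
F = 1.3 * 1.525 = 1.9825 persons/s

1.9825 persons/s


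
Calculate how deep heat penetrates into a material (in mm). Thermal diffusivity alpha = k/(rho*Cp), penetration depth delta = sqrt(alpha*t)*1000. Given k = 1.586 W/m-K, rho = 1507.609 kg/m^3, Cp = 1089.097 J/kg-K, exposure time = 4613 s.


alpha = 1.586 / (1507.609 * 1089.097) = 9.6593e-07 m^2/s
alpha * t = 0.0044559
delta = sqrt(0.0044559) * 1000 = 66.752 mm

66.752 mm


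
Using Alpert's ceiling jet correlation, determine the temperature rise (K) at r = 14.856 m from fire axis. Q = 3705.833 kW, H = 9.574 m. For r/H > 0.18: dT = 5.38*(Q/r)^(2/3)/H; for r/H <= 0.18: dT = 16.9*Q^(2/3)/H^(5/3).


r/H = 14.856 / 9.574 = 1.5517
r/H > 0.18, so dT = 5.38*(Q/r)^(2/3)/H
Q/r = 249.45
(Q/r)^(2/3) = 39.627
dT = 5.38 * 39.627 / 9.574 = 22.268 K

22.268 K


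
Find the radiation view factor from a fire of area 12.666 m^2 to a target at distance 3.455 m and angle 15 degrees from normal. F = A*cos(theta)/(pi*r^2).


cos(15 deg) = 0.96593
pi*r^2 = 37.501
F = 12.666 * 0.96593 / 37.501 = 0.32624

0.32624


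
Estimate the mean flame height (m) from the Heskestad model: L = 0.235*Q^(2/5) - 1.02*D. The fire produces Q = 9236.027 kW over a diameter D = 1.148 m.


Q^(2/5) = 38.565
0.235 * Q^(2/5) = 9.0628
1.02 * D = 1.1710
L = 7.8918 m

7.8918 m


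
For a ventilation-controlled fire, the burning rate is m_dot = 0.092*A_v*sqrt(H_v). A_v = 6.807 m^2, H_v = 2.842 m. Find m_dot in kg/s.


sqrt(H_v) = 1.6858
m_dot = 0.092 * 6.807 * 1.6858 = 1.0557 kg/s

1.0557 kg/s


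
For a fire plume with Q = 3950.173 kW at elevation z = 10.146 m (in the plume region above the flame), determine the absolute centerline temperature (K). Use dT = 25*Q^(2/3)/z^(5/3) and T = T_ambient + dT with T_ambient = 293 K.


Q^(2/3) = 249.89
z^(5/3) = 47.551
dT = 25 * 249.89 / 47.551 = 131.38 K
T = 293 + 131.38 = 424.38 K

424.38 K


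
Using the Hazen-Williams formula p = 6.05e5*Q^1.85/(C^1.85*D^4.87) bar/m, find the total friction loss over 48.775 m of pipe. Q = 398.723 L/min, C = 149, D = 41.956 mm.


Q^1.85 = 64750
C^1.85 = 10481
D^4.87 = 7.9985e+07
p/m = 0.046730 bar/m
p_total = 0.046730 * 48.775 = 2.2793 bar

2.2793 bar


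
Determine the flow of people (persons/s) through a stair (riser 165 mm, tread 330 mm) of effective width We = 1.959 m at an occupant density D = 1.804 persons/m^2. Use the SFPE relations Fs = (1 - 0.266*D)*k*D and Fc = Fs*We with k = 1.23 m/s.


1 - 0.266*D = 1 - 0.266*1.804 = 0.52014
Fs = 0.52014 * 1.23 * 1.804 = 1.1541 persons/(s*m)
Fc = 1.1541 * 1.959 = 2.2610 persons/s

2.2610 persons/s


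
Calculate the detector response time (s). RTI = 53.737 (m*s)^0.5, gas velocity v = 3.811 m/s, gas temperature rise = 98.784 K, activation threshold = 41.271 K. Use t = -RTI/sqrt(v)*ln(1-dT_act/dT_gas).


dT_act/dT_gas = 0.41779
ln(1 - 0.41779) = -0.54092
t = -53.737 / sqrt(3.811) * -0.54092 = 14.890 s

14.890 s
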